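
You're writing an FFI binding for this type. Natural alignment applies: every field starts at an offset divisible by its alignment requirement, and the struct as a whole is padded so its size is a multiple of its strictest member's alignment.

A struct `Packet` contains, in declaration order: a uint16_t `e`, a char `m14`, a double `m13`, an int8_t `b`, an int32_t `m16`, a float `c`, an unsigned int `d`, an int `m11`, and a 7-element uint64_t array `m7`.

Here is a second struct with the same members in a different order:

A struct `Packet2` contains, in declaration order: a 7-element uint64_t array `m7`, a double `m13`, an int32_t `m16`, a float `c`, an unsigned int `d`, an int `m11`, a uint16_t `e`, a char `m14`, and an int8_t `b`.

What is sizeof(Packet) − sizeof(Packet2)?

@0: e [2B, align 2] → 2
@2: m14 [1B, align 1] → 3
+5 pad (align 8)
@8: m13 [8B, align 8] → 16
@16: b [1B, align 1] → 17
+3 pad (align 4)
@20: m16 [4B, align 4] → 24
@24: c [4B, align 4] → 28
@28: d [4B, align 4] → 32
@32: m11 [4B, align 4] → 36
+4 pad (align 8)
@40: m7 [56B, align 8] → 96
size 96, align 8
— Packet2 —
@0: m7 [56B, align 8] → 56
@56: m13 [8B, align 8] → 64
@64: m16 [4B, align 4] → 68
@68: c [4B, align 4] → 72
@72: d [4B, align 4] → 76
@76: m11 [4B, align 4] → 80
@80: e [2B, align 2] → 82
@82: m14 [1B, align 1] → 83
@83: b [1B, align 1] → 84
+4 tail pad (align 8)
size 88, align 8
96 − 88 = 8

8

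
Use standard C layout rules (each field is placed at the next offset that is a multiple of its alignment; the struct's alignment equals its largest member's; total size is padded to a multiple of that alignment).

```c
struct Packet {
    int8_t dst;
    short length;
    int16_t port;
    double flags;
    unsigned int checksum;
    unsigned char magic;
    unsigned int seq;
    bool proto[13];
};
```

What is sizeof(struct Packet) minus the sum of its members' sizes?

13

0..1  dst  (1B, 1-aligned)
1..2  -- padding (1B)
2..4  length  (2B, 2-aligned)
4..6  port  (2B, 2-aligned)
6..8  -- padding (2B)
8..16  flags  (8B, 8-aligned)
16..20  checksum  (4B, 4-aligned)
20..21  magic  (1B, 1-aligned)
21..24  -- padding (3B)
24..28  seq  (4B, 4-aligned)
28..41  proto  (13B, 1-aligned)
41..48  -- tail padding (7B)
sizeof = 48, alignof = 8
data bytes 35, size 48 → padding 13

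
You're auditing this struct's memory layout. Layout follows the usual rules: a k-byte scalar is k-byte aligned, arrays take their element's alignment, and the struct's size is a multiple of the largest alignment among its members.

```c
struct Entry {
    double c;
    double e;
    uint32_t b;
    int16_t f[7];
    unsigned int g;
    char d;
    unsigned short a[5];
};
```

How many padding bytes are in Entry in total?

7

@0: c [8B, align 8] → 8
@8: e [8B, align 8] → 16
@16: b [4B, align 4] → 20
@20: f [14B, align 2] → 34
+2 pad (align 4)
@36: g [4B, align 4] → 40
@40: d [1B, align 1] → 41
+1 pad (align 2)
@42: a [10B, align 2] → 52
+4 tail pad (align 8)
size 56, align 8
data bytes 49, size 56 → padding 7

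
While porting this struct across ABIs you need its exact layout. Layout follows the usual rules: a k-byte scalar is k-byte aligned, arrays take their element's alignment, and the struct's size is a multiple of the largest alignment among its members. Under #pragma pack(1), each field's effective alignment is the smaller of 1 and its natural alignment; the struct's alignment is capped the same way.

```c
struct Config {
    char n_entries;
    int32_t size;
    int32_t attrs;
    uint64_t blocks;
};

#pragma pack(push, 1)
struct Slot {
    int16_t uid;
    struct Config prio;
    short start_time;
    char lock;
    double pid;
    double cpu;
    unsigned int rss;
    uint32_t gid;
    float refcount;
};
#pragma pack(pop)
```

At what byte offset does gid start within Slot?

Config: @0: n_entries [1B, align 1] → 1; +3 pad (align 4); @4: size [4B, align 4] → 8; @8: attrs [4B, align 4] → 12; +4 pad (align 8); @16: blocks [8B, align 8] → 24; size 24, align 8
@0: uid [2B, align 1] → 2
@2: prio [24B, align 1] → 26
@26: start_time [2B, align 1] → 28
@28: lock [1B, align 1] → 29
@29: pid [8B, align 1] → 37
@37: cpu [8B, align 1] → 45
@45: rss [4B, align 1] → 49
@49: gid [4B, align 1] → 53

49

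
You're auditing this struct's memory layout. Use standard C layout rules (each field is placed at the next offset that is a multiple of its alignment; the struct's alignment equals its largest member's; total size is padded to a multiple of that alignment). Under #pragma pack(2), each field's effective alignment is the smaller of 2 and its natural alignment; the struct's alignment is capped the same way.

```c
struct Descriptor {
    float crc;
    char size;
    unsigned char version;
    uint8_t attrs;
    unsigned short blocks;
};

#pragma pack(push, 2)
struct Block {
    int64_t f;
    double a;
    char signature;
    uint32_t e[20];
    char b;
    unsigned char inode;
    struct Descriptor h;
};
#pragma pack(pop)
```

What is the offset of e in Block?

18

Descriptor: @0: crc [4B, align 4] → 4; @4: size [1B, align 1] → 5; @5: version [1B, align 1] → 6; @6: attrs [1B, align 1] → 7; +1 pad (align 2); @8: blocks [2B, align 2] → 10; +2 tail pad (align 4); size 12, align 4
@0: f [8B, align 2] → 8
@8: a [8B, align 2] → 16
@16: signature [1B, align 1] → 17
+1 pad (align 2)
@18: e [80B, align 2] → 98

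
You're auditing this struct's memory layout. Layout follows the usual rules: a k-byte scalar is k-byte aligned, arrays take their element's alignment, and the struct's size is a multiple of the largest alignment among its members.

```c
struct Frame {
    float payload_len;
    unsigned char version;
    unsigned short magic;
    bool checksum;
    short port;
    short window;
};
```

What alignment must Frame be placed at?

4

member alignments: payload_len=4, version=1, magic=2, checksum=1, port=2, window=2
max = 4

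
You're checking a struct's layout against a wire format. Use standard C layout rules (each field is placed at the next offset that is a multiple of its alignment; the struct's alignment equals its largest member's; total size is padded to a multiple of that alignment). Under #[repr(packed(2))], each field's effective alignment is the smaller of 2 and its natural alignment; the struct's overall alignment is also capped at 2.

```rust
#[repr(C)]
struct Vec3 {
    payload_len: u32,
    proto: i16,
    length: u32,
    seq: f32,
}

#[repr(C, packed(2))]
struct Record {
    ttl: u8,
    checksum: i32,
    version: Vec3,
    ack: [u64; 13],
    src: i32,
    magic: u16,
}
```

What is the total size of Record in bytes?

Vec3: 0..4  payload_len  (4B, 4-aligned); 4..6  proto  (2B, 2-aligned); 6..8  -- padding (2B); 8..12  length  (4B, 4-aligned); 12..16  seq  (4B, 4-aligned); sizeof = 16, alignof = 4
0..1  ttl  (1B, 1-aligned)
1..2  -- padding (1B)
2..6  checksum  (4B, 2-aligned)
6..22  version  (16B, 2-aligned)
22..126  ack  (104B, 2-aligned)
126..130  src  (4B, 2-aligned)
130..132  magic  (2B, 2-aligned)
sizeof = 132, alignof = 2

132 bytes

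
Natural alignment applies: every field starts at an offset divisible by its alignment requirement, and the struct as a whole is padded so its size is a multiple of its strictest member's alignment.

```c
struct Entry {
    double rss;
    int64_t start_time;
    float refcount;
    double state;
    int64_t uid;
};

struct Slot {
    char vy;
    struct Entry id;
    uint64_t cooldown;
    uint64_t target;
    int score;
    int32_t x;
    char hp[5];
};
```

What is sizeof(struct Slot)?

80 bytes

Entry: rss at 0 (size 8, align 8) → ends 8; start_time at 8 (size 8, align 8) → ends 16; refcount at 16 (size 4, align 4) → ends 20; pad 4 to align 8 for state; state at 24 (size 8, align 8) → ends 32; uid at 32 (size 8, align 8) → ends 40; total 40 bytes, alignment 8
vy at 0 (size 1, align 1) → ends 1
pad 7 to align 8 for id
id at 8 (size 40, align 8) → ends 48
cooldown at 48 (size 8, align 8) → ends 56
target at 56 (size 8, align 8) → ends 64
score at 64 (size 4, align 4) → ends 68
x at 68 (size 4, align 4) → ends 72
hp at 72 (size 5, align 1) → ends 77
tail pad 3 to reach multiple of 8
total 80 bytes, alignment 8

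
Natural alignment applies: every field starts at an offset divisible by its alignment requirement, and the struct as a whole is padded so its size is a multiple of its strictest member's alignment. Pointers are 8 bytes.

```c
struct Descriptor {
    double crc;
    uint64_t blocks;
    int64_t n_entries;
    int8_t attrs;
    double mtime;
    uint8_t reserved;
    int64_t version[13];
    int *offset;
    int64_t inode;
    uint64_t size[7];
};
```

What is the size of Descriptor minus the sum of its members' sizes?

crc at 0 (size 8, align 8) → ends 8
blocks at 8 (size 8, align 8) → ends 16
n_entries at 16 (size 8, align 8) → ends 24
attrs at 24 (size 1, align 1) → ends 25
pad 7 to align 8 for mtime
mtime at 32 (size 8, align 8) → ends 40
reserved at 40 (size 1, align 1) → ends 41
pad 7 to align 8 for version
version at 48 (size 104, align 8) → ends 152
offset at 152 (size 8, align 8) → ends 160
inode at 160 (size 8, align 8) → ends 168
size at 168 (size 56, align 8) → ends 224
total 224 bytes, alignment 8
data bytes 210, size 224 → padding 14

14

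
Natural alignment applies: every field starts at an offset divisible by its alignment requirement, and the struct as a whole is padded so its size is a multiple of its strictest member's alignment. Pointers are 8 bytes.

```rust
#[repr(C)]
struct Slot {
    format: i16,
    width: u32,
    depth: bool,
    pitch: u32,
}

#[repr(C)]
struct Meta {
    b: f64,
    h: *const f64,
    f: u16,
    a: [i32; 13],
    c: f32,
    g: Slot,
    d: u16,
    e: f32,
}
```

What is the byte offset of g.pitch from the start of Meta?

88

Slot: format at 0 (size 2, align 2) → ends 2; pad 2 to align 4 for width; width at 4 (size 4, align 4) → ends 8; depth at 8 (size 1, align 1) → ends 9; pad 3 to align 4 for pitch; pitch at 12 (size 4, align 4) → ends 16; total 16 bytes, alignment 4
b at 0 (size 8, align 8) → ends 8
h at 8 (size 8, align 8) → ends 16
f at 16 (size 2, align 2) → ends 18
pad 2 to align 4 for a
a at 20 (size 52, align 4) → ends 72
c at 72 (size 4, align 4) → ends 76
g at 76 (size 16, align 4) → ends 92
within Slot: pitch at 12
76 + 12 = 88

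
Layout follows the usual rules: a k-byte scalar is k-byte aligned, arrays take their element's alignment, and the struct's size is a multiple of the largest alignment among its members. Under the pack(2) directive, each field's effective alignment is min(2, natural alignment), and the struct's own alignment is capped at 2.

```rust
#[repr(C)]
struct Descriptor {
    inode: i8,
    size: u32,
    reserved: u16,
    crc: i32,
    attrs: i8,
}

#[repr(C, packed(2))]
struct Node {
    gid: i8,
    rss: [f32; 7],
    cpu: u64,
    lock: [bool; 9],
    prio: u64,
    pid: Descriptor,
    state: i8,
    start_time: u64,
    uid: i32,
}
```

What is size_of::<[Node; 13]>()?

1170

Descriptor: 0..1  inode  (1B, 1-aligned); 1..4  -- padding (3B); 4..8  size  (4B, 4-aligned); 8..10  reserved  (2B, 2-aligned); 10..12  -- padding (2B); 12..16  crc  (4B, 4-aligned); 16..17  attrs  (1B, 1-aligned); 17..20  -- tail padding (3B); sizeof = 20, alignof = 4
0..1  gid  (1B, 1-aligned)
1..2  -- padding (1B)
2..30  rss  (28B, 2-aligned)
30..38  cpu  (8B, 2-aligned)
38..47  lock  (9B, 1-aligned)
47..48  -- padding (1B)
48..56  prio  (8B, 2-aligned)
56..76  pid  (20B, 2-aligned)
76..77  state  (1B, 1-aligned)
77..78  -- padding (1B)
78..86  start_time  (8B, 2-aligned)
86..90  uid  (4B, 2-aligned)
sizeof = 90, alignof = 2
array of 13: 13 × 90 = 1170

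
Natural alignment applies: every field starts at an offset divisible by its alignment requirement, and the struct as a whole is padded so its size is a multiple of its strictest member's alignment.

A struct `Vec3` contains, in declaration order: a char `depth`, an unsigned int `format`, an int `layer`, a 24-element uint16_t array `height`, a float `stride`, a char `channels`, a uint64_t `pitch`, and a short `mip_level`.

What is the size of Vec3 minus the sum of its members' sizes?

16

0..1  depth  (1B, 1-aligned)
1..4  -- padding (3B)
4..8  format  (4B, 4-aligned)
8..12  layer  (4B, 4-aligned)
12..60  height  (48B, 2-aligned)
60..64  stride  (4B, 4-aligned)
64..65  channels  (1B, 1-aligned)
65..72  -- padding (7B)
72..80  pitch  (8B, 8-aligned)
80..82  mip_level  (2B, 2-aligned)
82..88  -- tail padding (6B)
sizeof = 88, alignof = 8
data bytes 72, size 88 → padding 16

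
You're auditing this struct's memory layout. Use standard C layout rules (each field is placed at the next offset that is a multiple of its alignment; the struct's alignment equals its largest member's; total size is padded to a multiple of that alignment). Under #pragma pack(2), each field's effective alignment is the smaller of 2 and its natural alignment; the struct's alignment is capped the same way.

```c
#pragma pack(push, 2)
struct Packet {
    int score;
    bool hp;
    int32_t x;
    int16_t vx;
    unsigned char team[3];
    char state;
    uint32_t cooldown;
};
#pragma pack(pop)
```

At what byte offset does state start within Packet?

0..4  score  (4B, 2-aligned)
4..5  hp  (1B, 1-aligned)
5..6  -- padding (1B)
6..10  x  (4B, 2-aligned)
10..12  vx  (2B, 2-aligned)
12..15  team  (3B, 1-aligned)
15..16  state  (1B, 1-aligned)

15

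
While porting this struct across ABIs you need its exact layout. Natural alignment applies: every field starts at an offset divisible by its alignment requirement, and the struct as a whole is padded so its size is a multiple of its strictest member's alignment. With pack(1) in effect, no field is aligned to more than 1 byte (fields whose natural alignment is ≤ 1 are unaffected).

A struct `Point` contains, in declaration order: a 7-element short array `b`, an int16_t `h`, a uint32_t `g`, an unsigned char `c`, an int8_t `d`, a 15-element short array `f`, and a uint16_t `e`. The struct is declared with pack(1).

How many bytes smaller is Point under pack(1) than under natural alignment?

natural layout:
  b at 0 (size 14, align 2) → ends 14
  h at 14 (size 2, align 2) → ends 16
  g at 16 (size 4, align 4) → ends 20
  c at 20 (size 1, align 1) → ends 21
  d at 21 (size 1, align 1) → ends 22
  f at 22 (size 30, align 2) → ends 52
  e at 52 (size 2, align 2) → ends 54
  tail pad 2 to reach multiple of 4
  total 56 bytes, alignment 4
packed(1) layout:
  b at 0 (size 14, align 1) → ends 14
  h at 14 (size 2, align 1) → ends 16
  g at 16 (size 4, align 1) → ends 20
  c at 20 (size 1, align 1) → ends 21
  d at 21 (size 1, align 1) → ends 22
  f at 22 (size 30, align 1) → ends 52
  e at 52 (size 2, align 1) → ends 54
  total 54 bytes, alignment 1
56 − 54 = 2

2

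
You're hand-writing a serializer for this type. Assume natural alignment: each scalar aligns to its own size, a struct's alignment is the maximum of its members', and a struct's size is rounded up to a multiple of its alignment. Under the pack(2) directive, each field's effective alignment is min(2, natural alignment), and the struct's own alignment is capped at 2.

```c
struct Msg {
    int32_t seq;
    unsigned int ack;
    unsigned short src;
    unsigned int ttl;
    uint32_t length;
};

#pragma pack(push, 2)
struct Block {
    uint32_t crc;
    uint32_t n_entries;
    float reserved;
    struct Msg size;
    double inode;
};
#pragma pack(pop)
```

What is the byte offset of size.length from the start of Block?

Msg: seq at 0 (size 4, align 4) → ends 4; ack at 4 (size 4, align 4) → ends 8; src at 8 (size 2, align 2) → ends 10; pad 2 to align 4 for ttl; ttl at 12 (size 4, align 4) → ends 16; length at 16 (size 4, align 4) → ends 20; total 20 bytes, alignment 4
crc at 0 (size 4, align 2) → ends 4
n_entries at 4 (size 4, align 2) → ends 8
reserved at 8 (size 4, align 2) → ends 12
size at 12 (size 20, align 2) → ends 32
within Msg: length at 16
12 + 16 = 28

28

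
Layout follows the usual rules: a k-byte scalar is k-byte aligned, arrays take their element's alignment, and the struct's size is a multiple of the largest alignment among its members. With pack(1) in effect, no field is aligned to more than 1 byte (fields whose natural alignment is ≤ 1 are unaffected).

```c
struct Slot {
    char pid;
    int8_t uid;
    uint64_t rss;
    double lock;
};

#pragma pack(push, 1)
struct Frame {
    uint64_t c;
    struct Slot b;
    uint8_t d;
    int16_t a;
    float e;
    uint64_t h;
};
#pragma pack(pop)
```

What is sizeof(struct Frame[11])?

517

Slot: @0: pid [1B, align 1] → 1; @1: uid [1B, align 1] → 2; +6 pad (align 8); @8: rss [8B, align 8] → 16; @16: lock [8B, align 8] → 24; size 24, align 8
@0: c [8B, align 1] → 8
@8: b [24B, align 1] → 32
@32: d [1B, align 1] → 33
@33: a [2B, align 1] → 35
@35: e [4B, align 1] → 39
@39: h [8B, align 1] → 47
size 47, align 1
array of 11: 11 × 47 = 517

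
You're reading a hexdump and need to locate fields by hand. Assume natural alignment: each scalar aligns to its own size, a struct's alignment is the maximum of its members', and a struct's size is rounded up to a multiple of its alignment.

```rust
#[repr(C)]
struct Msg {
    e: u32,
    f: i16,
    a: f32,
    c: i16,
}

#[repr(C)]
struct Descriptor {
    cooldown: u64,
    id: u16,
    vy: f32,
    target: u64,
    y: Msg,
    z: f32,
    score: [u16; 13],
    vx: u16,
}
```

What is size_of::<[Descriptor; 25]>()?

1800

Msg: 0..4  e  (4B, 4-aligned); 4..6  f  (2B, 2-aligned); 6..8  -- padding (2B); 8..12  a  (4B, 4-aligned); 12..14  c  (2B, 2-aligned); 14..16  -- tail padding (2B); sizeof = 16, alignof = 4
0..8  cooldown  (8B, 8-aligned)
8..10  id  (2B, 2-aligned)
10..12  -- padding (2B)
12..16  vy  (4B, 4-aligned)
16..24  target  (8B, 8-aligned)
24..40  y  (16B, 4-aligned)
40..44  z  (4B, 4-aligned)
44..70  score  (26B, 2-aligned)
70..72  vx  (2B, 2-aligned)
sizeof = 72, alignof = 8
array of 25: 25 × 72 = 1800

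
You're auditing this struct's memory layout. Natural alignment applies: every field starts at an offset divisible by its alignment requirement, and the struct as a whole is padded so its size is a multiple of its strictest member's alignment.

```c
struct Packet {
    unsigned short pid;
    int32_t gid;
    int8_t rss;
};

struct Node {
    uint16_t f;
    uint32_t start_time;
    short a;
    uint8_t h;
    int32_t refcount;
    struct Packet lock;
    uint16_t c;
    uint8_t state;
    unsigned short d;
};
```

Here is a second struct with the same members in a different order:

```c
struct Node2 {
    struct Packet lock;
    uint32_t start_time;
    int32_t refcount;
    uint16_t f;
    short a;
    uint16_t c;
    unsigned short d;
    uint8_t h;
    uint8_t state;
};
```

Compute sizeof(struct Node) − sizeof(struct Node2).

4

Packet: 0..2  pid  (2B, 2-aligned); 2..4  -- padding (2B); 4..8  gid  (4B, 4-aligned); 8..9  rss  (1B, 1-aligned); 9..12  -- tail padding (3B); sizeof = 12, alignof = 4
0..2  f  (2B, 2-aligned)
2..4  -- padding (2B)
4..8  start_time  (4B, 4-aligned)
8..10  a  (2B, 2-aligned)
10..11  h  (1B, 1-aligned)
11..12  -- padding (1B)
12..16  refcount  (4B, 4-aligned)
16..28  lock  (12B, 4-aligned)
28..30  c  (2B, 2-aligned)
30..31  state  (1B, 1-aligned)
31..32  -- padding (1B)
32..34  d  (2B, 2-aligned)
34..36  -- tail padding (2B)
sizeof = 36, alignof = 4
— Node2 —
0..12  lock  (12B, 4-aligned)
12..16  start_time  (4B, 4-aligned)
16..20  refcount  (4B, 4-aligned)
20..22  f  (2B, 2-aligned)
22..24  a  (2B, 2-aligned)
24..26  c  (2B, 2-aligned)
26..28  d  (2B, 2-aligned)
28..29  h  (1B, 1-aligned)
29..30  state  (1B, 1-aligned)
30..32  -- tail padding (2B)
sizeof = 32, alignof = 4
36 − 32 = 4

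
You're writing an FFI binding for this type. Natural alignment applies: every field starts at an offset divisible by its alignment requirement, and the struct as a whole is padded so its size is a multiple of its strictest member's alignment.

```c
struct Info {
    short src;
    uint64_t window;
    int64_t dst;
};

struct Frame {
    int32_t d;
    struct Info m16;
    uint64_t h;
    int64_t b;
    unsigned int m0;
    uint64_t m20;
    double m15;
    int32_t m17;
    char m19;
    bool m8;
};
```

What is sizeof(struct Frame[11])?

Info: src at 0 (size 2, align 2) → ends 2; pad 6 to align 8 for window; window at 8 (size 8, align 8) → ends 16; dst at 16 (size 8, align 8) → ends 24; total 24 bytes, alignment 8
d at 0 (size 4, align 4) → ends 4
pad 4 to align 8 for m16
m16 at 8 (size 24, align 8) → ends 32
h at 32 (size 8, align 8) → ends 40
b at 40 (size 8, align 8) → ends 48
m0 at 48 (size 4, align 4) → ends 52
pad 4 to align 8 for m20
m20 at 56 (size 8, align 8) → ends 64
m15 at 64 (size 8, align 8) → ends 72
m17 at 72 (size 4, align 4) → ends 76
m19 at 76 (size 1, align 1) → ends 77
m8 at 77 (size 1, align 1) → ends 78
tail pad 2 to reach multiple of 8
total 80 bytes, alignment 8
array of 11: 11 × 80 = 880

880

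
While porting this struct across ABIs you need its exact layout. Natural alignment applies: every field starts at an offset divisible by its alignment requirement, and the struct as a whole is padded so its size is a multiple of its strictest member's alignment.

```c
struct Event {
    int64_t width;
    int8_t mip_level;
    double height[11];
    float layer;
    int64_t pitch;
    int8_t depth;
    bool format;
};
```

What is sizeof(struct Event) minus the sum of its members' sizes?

width at 0 (size 8, align 8) → ends 8
mip_level at 8 (size 1, align 1) → ends 9
pad 7 to align 8 for height
height at 16 (size 88, align 8) → ends 104
layer at 104 (size 4, align 4) → ends 108
pad 4 to align 8 for pitch
pitch at 112 (size 8, align 8) → ends 120
depth at 120 (size 1, align 1) → ends 121
format at 121 (size 1, align 1) → ends 122
tail pad 6 to reach multiple of 8
total 128 bytes, alignment 8
data bytes 111, size 128 → padding 17

17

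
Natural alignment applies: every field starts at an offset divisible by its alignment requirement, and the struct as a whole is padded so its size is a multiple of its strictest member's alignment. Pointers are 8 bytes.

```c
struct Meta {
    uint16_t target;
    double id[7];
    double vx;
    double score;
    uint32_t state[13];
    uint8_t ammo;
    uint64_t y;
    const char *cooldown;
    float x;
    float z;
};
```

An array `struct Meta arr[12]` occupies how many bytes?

0..2  target  (2B, 2-aligned)
2..8  -- padding (6B)
8..64  id  (56B, 8-aligned)
64..72  vx  (8B, 8-aligned)
72..80  score  (8B, 8-aligned)
80..132  state  (52B, 4-aligned)
132..133  ammo  (1B, 1-aligned)
133..136  -- padding (3B)
136..144  y  (8B, 8-aligned)
144..152  cooldown  (8B, 8-aligned)
152..156  x  (4B, 4-aligned)
156..160  z  (4B, 4-aligned)
sizeof = 160, alignof = 8
array of 12: 12 × 160 = 1920

1920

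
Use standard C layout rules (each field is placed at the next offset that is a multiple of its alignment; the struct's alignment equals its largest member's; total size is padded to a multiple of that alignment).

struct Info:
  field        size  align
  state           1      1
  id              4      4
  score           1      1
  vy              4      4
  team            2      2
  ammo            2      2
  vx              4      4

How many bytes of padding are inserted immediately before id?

@0: state [1B, align 1] → 1
+3 pad (align 4)
@4: id [4B, align 4] → 8

3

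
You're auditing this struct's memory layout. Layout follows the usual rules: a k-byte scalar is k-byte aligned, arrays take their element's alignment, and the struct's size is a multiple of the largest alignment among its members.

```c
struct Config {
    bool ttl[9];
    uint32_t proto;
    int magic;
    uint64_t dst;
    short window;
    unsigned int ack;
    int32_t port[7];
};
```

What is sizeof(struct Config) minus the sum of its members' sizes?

@0: ttl [9B, align 1] → 9
+3 pad (align 4)
@12: proto [4B, align 4] → 16
@16: magic [4B, align 4] → 20
+4 pad (align 8)
@24: dst [8B, align 8] → 32
@32: window [2B, align 2] → 34
+2 pad (align 4)
@36: ack [4B, align 4] → 40
@40: port [28B, align 4] → 68
+4 tail pad (align 8)
size 72, align 8
data bytes 59, size 72 → padding 13

13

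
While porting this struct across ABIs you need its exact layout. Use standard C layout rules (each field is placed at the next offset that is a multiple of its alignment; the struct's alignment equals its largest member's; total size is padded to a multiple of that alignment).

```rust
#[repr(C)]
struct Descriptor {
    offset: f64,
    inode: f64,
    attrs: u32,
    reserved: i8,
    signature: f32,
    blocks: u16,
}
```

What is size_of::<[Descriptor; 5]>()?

0..8  offset  (8B, 8-aligned)
8..16  inode  (8B, 8-aligned)
16..20  attrs  (4B, 4-aligned)
20..21  reserved  (1B, 1-aligned)
21..24  -- padding (3B)
24..28  signature  (4B, 4-aligned)
28..30  blocks  (2B, 2-aligned)
30..32  -- tail padding (2B)
sizeof = 32, alignof = 8
array of 5: 5 × 32 = 160

160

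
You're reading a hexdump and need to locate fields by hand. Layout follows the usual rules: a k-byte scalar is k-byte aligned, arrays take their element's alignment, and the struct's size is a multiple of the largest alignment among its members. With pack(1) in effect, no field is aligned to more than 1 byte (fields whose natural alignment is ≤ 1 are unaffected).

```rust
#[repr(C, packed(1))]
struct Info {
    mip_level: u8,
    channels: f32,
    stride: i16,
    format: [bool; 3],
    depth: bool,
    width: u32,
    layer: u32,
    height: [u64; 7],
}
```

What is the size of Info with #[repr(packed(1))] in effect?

mip_level at 0 (size 1, align 1) → ends 1
channels at 1 (size 4, align 1) → ends 5
stride at 5 (size 2, align 1) → ends 7
format at 7 (size 3, align 1) → ends 10
depth at 10 (size 1, align 1) → ends 11
width at 11 (size 4, align 1) → ends 15
layer at 15 (size 4, align 1) → ends 19
height at 19 (size 56, align 1) → ends 75
total 75 bytes, alignment 1

75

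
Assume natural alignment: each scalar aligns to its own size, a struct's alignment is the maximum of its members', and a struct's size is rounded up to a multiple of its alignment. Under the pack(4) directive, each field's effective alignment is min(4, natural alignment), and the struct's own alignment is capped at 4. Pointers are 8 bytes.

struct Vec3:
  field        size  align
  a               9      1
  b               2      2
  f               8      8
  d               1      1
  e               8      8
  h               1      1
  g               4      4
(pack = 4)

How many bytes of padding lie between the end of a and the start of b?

1

0..9  a  (9B, 1-aligned)
9..10  -- padding (1B)
10..12  b  (2B, 2-aligned)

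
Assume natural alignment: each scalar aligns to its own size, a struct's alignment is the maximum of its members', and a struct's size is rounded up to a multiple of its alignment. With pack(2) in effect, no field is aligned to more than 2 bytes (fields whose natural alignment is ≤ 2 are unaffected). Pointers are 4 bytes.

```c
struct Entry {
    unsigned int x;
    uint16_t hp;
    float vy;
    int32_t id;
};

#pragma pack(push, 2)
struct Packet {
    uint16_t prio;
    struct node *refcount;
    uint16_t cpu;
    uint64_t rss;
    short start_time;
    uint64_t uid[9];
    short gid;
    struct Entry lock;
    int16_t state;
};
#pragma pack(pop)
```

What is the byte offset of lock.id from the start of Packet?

104

Entry: 0..4  x  (4B, 4-aligned); 4..6  hp  (2B, 2-aligned); 6..8  -- padding (2B); 8..12  vy  (4B, 4-aligned); 12..16  id  (4B, 4-aligned); sizeof = 16, alignof = 4
0..2  prio  (2B, 2-aligned)
2..6  refcount  (4B, 2-aligned)
6..8  cpu  (2B, 2-aligned)
8..16  rss  (8B, 2-aligned)
16..18  start_time  (2B, 2-aligned)
18..90  uid  (72B, 2-aligned)
90..92  gid  (2B, 2-aligned)
92..108  lock  (16B, 2-aligned)
within Entry: id at 12
92 + 12 = 104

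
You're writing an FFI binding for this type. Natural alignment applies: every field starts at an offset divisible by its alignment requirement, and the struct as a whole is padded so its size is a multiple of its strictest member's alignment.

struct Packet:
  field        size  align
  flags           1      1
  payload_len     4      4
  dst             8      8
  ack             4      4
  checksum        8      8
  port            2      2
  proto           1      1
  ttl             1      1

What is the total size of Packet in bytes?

40

@0: flags [1B, align 1] → 1
+3 pad (align 4)
@4: payload_len [4B, align 4] → 8
@8: dst [8B, align 8] → 16
@16: ack [4B, align 4] → 20
+4 pad (align 8)
@24: checksum [8B, align 8] → 32
@32: port [2B, align 2] → 34
@34: proto [1B, align 1] → 35
@35: ttl [1B, align 1] → 36
+4 tail pad (align 8)
size 40, align 8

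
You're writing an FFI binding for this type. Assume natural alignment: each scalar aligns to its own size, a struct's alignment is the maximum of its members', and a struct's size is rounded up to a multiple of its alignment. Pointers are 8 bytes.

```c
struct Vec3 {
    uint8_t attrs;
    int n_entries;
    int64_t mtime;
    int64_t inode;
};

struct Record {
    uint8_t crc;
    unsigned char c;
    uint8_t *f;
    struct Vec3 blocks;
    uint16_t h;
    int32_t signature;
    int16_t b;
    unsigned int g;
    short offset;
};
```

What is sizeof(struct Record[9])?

576

Vec3: attrs at 0 (size 1, align 1) → ends 1; pad 3 to align 4 for n_entries; n_entries at 4 (size 4, align 4) → ends 8; mtime at 8 (size 8, align 8) → ends 16; inode at 16 (size 8, align 8) → ends 24; total 24 bytes, alignment 8
crc at 0 (size 1, align 1) → ends 1
c at 1 (size 1, align 1) → ends 2
pad 6 to align 8 for f
f at 8 (size 8, align 8) → ends 16
blocks at 16 (size 24, align 8) → ends 40
h at 40 (size 2, align 2) → ends 42
pad 2 to align 4 for signature
signature at 44 (size 4, align 4) → ends 48
b at 48 (size 2, align 2) → ends 50
pad 2 to align 4 for g
g at 52 (size 4, align 4) → ends 56
offset at 56 (size 2, align 2) → ends 58
tail pad 6 to reach multiple of 8
total 64 bytes, alignment 8
array of 9: 9 × 64 = 576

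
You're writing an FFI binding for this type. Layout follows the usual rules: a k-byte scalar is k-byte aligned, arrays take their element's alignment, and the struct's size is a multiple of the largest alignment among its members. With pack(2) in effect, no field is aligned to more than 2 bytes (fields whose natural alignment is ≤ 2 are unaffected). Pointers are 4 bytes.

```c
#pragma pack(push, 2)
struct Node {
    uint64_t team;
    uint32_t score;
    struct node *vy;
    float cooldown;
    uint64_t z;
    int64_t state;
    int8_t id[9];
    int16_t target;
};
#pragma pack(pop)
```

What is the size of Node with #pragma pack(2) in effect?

team at 0 (size 8, align 2) → ends 8
score at 8 (size 4, align 2) → ends 12
vy at 12 (size 4, align 2) → ends 16
cooldown at 16 (size 4, align 2) → ends 20
z at 20 (size 8, align 2) → ends 28
state at 28 (size 8, align 2) → ends 36
id at 36 (size 9, align 1) → ends 45
pad 1 to align 2 for target
target at 46 (size 2, align 2) → ends 48
total 48 bytes, alignment 2

48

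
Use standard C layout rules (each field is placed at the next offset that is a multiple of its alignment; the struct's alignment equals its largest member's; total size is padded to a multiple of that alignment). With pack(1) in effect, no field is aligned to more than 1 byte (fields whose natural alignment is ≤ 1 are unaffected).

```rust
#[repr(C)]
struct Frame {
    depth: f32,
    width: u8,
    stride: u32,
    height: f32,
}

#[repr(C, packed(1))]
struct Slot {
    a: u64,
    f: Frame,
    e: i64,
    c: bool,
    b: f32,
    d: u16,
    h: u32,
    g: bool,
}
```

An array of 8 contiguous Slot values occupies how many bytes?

352

Frame: @0: depth [4B, align 4] → 4; @4: width [1B, align 1] → 5; +3 pad (align 4); @8: stride [4B, align 4] → 12; @12: height [4B, align 4] → 16; size 16, align 4
@0: a [8B, align 1] → 8
@8: f [16B, align 1] → 24
@24: e [8B, align 1] → 32
@32: c [1B, align 1] → 33
@33: b [4B, align 1] → 37
@37: d [2B, align 1] → 39
@39: h [4B, align 1] → 43
@43: g [1B, align 1] → 44
size 44, align 1
array of 8: 8 × 44 = 352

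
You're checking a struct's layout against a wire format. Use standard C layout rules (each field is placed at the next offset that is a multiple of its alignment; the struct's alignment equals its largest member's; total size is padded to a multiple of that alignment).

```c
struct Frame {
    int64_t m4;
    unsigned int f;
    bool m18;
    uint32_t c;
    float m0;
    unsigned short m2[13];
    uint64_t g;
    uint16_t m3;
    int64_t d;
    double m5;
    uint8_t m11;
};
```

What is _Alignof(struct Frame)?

8

member alignments: m4=8, f=4, m18=1, c=4, m0=4, m2=2, g=8, m3=2, d=8, m5=8, m11=1
max = 8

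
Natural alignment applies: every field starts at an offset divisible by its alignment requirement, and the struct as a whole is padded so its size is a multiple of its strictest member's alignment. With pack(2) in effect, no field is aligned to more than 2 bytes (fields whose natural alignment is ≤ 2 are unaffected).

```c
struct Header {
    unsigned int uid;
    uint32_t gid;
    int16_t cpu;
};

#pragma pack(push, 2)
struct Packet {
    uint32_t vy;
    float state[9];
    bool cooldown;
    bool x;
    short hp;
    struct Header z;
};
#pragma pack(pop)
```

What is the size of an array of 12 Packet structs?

Header: uid at 0 (size 4, align 4) → ends 4; gid at 4 (size 4, align 4) → ends 8; cpu at 8 (size 2, align 2) → ends 10; tail pad 2 to reach multiple of 4; total 12 bytes, alignment 4
vy at 0 (size 4, align 2) → ends 4
state at 4 (size 36, align 2) → ends 40
cooldown at 40 (size 1, align 1) → ends 41
x at 41 (size 1, align 1) → ends 42
hp at 42 (size 2, align 2) → ends 44
z at 44 (size 12, align 2) → ends 56
total 56 bytes, alignment 2
array of 12: 12 × 56 = 672

672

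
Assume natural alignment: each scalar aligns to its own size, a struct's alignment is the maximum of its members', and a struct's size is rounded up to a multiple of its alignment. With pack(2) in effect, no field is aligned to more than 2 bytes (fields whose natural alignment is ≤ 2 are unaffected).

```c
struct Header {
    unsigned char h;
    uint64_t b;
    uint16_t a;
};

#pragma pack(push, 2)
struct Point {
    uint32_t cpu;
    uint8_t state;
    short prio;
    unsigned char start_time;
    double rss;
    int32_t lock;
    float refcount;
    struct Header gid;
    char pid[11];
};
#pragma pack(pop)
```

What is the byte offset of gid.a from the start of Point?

Header: h at 0 (size 1, align 1) → ends 1; pad 7 to align 8 for b; b at 8 (size 8, align 8) → ends 16; a at 16 (size 2, align 2) → ends 18; tail pad 6 to reach multiple of 8; total 24 bytes, alignment 8
cpu at 0 (size 4, align 2) → ends 4
state at 4 (size 1, align 1) → ends 5
pad 1 to align 2 for prio
prio at 6 (size 2, align 2) → ends 8
start_time at 8 (size 1, align 1) → ends 9
pad 1 to align 2 for rss
rss at 10 (size 8, align 2) → ends 18
lock at 18 (size 4, align 2) → ends 22
refcount at 22 (size 4, align 2) → ends 26
gid at 26 (size 24, align 2) → ends 50
within Header: a at 16
26 + 16 = 42

42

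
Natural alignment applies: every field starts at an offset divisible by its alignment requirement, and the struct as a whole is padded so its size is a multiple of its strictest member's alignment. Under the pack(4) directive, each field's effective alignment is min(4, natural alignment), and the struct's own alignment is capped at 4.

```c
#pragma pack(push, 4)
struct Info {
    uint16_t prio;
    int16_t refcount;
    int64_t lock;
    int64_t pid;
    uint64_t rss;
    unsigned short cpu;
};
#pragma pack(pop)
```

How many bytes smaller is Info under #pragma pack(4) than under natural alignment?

natural layout:
  prio at 0 (size 2, align 2) → ends 2
  refcount at 2 (size 2, align 2) → ends 4
  pad 4 to align 8 for lock
  lock at 8 (size 8, align 8) → ends 16
  pid at 16 (size 8, align 8) → ends 24
  rss at 24 (size 8, align 8) → ends 32
  cpu at 32 (size 2, align 2) → ends 34
  tail pad 6 to reach multiple of 8
  total 40 bytes, alignment 8
packed(4) layout:
  prio at 0 (size 2, align 2) → ends 2
  refcount at 2 (size 2, align 2) → ends 4
  lock at 4 (size 8, align 4) → ends 12
  pid at 12 (size 8, align 4) → ends 20
  rss at 20 (size 8, align 4) → ends 28
  cpu at 28 (size 2, align 2) → ends 30
  tail pad 2 to reach multiple of 4
  total 32 bytes, alignment 4
40 − 32 = 8

8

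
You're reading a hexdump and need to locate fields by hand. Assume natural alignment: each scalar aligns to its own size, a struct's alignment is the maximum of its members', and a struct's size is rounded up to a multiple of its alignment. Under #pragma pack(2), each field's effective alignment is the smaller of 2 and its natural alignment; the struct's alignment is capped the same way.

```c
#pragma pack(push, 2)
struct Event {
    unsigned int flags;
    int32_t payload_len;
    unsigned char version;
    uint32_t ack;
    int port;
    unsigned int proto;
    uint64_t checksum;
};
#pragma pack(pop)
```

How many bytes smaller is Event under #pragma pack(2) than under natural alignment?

natural layout:
  0..4  flags  (4B, 4-aligned)
  4..8  payload_len  (4B, 4-aligned)
  8..9  version  (1B, 1-aligned)
  9..12  -- padding (3B)
  12..16  ack  (4B, 4-aligned)
  16..20  port  (4B, 4-aligned)
  20..24  proto  (4B, 4-aligned)
  24..32  checksum  (8B, 8-aligned)
  sizeof = 32, alignof = 8
packed(2) layout:
  0..4  flags  (4B, 2-aligned)
  4..8  payload_len  (4B, 2-aligned)
  8..9  version  (1B, 1-aligned)
  9..10  -- padding (1B)
  10..14  ack  (4B, 2-aligned)
  14..18  port  (4B, 2-aligned)
  18..22  proto  (4B, 2-aligned)
  22..30  checksum  (8B, 2-aligned)
  sizeof = 30, alignof = 2
32 − 30 = 2

2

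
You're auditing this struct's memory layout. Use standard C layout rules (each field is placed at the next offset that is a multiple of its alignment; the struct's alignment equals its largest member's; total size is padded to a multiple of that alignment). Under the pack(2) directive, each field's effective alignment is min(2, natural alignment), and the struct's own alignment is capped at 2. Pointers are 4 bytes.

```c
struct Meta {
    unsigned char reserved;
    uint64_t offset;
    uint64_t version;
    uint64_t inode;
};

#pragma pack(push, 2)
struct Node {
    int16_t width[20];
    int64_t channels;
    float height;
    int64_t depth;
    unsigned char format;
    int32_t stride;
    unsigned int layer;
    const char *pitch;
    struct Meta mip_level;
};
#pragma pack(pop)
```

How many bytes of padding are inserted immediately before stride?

Meta: reserved at 0 (size 1, align 1) → ends 1; pad 7 to align 8 for offset; offset at 8 (size 8, align 8) → ends 16; version at 16 (size 8, align 8) → ends 24; inode at 24 (size 8, align 8) → ends 32; total 32 bytes, alignment 8
width at 0 (size 40, align 2) → ends 40
channels at 40 (size 8, align 2) → ends 48
height at 48 (size 4, align 2) → ends 52
depth at 52 (size 8, align 2) → ends 60
format at 60 (size 1, align 1) → ends 61
pad 1 to align 2 for stride
stride at 62 (size 4, align 2) → ends 66

1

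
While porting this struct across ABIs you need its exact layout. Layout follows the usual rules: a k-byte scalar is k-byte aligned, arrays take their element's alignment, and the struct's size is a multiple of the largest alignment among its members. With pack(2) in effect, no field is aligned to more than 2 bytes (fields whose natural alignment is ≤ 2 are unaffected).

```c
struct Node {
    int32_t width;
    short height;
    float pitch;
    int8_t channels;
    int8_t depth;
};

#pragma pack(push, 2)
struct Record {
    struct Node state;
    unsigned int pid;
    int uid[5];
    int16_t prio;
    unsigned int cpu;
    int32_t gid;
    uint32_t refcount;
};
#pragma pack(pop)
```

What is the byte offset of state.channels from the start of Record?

Node: width at 0 (size 4, align 4) → ends 4; height at 4 (size 2, align 2) → ends 6; pad 2 to align 4 for pitch; pitch at 8 (size 4, align 4) → ends 12; channels at 12 (size 1, align 1) → ends 13; depth at 13 (size 1, align 1) → ends 14; tail pad 2 to reach multiple of 4; total 16 bytes, alignment 4
state at 0 (size 16, align 2) → ends 16
within Node: channels at 12
0 + 12 = 12

12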